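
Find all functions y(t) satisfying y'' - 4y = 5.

y = -5/4 + C1*exp(2*t) + C2*exp(-2*t)

Characteristic equation r² - 4 = 0 factors as (r - 2)(r + 2) = 0, so r = 2, -2.
Hence y_h = C1*exp(2*t) + C2*exp(-2*t).
For the particular solution try y_p = A0. Substituting and matching coefficients of each power of t gives A0 = -5/4, so y_p = -5/4.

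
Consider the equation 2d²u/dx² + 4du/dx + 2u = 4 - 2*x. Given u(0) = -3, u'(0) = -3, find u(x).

Divide through by 2: u'' + 2u' + u = 2 - x.
Characteristic equation r² + 2r + 1 = 0 has discriminant (2)² - 4·(1) = 0, so r = -1 is a repeated root.
Hence u_h = (C1 + C2*x)*exp(-x).
For the particular solution try u_p = A0 + A1*x. Substituting and matching coefficients of each power of x gives A0 = 4, A1 = -1, so u_p = 4 - x.
General solution: u = 4 - x + C1*exp(-x) + C2*x*exp(-x).
Apply the initial conditions: u(0) = 4 + C1 = -3 and u'(0) = -1 + C2 - C1 = -3. Solving gives C1 = -7, C2 = -9.

u = 4 - x - 7*exp(-x) - 9*x*exp(-x)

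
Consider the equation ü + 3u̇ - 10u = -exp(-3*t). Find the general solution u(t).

u = exp(-3*t)/10 + C1*exp(-5*t) + C2*exp(2*t)

Characteristic equation r² + 3r - 10 = 0 factors as (r + 5)(r - 2) = 0, so r = -5, 2.
Hence u_h = C1*exp(-5*t) + C2*exp(2*t).
Try u_p = A*exp(-3*t). Substituting into the equation and dividing by exp(-3*t) gives A = 1/10, so u_p = exp(-3*t)/10.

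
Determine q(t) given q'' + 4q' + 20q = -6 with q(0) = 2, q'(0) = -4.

Characteristic equation r² + 4r + 20 = 0 has discriminant (4)² - 4·(20) = -64 < 0, so r = -2 ± 4i.
Hence q_h = C1*cos(4*t)*exp(-2*t) + C2*exp(-2*t)*sin(4*t).
For the particular solution try q_p = A0. Substituting and matching coefficients of each power of t gives A0 = -3/10, so q_p = -3/10.
General solution: q = -3/10 + C1*cos(4*t)*exp(-2*t) + C2*exp(-2*t)*sin(4*t).
Apply the initial conditions: q(0) = -3/10 + C1 = 2 and q'(0) = -2*C1 + 4*C2 = -4. Solving gives C1 = 23/10, C2 = 3/20.

q = -3/10 + 3*exp(-2*t)*sin(4*t)/20 + 23*cos(4*t)*exp(-2*t)/10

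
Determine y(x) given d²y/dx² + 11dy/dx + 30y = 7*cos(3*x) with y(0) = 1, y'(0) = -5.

y = -exp(-5*x)/34 + 14*exp(-6*x)/15 + 49*cos(3*x)/510 + 77*sin(3*x)/510

Characteristic equation r² + 11r + 30 = 0 factors as (r + 5)(r + 6) = 0, so r = -5, -6.
Hence y_h = C1*exp(-5*x) + C2*exp(-6*x).
Try y_p = A*cos(3*x) + B*sin(3*x). Substituting and equating the coefficients of cos(3x) and sin(3x) gives A = 49/510, B = 77/510, so y_p = 49*cos(3*x)/510 + 77*sin(3*x)/510.
General solution: y = 49*cos(3*x)/510 + 77*sin(3*x)/510 + C1*exp(-5*x) + C2*exp(-6*x).
Apply the initial conditions: y(0) = 49/510 + C1 + C2 = 1 and y'(0) = 77/170 - 6*C2 - 5*C1 = -5. Solving gives C1 = -1/34, C2 = 14/15.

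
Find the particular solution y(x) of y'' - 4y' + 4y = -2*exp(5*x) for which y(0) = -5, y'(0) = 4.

Characteristic equation r² - 4r + 4 = 0 has discriminant (-4)² - 4·(4) = 0, so r = 2 is a repeated root.
Hence y_h = (C1 + C2*x)*exp(2*x).
Try y_p = A*exp(5*x). Substituting into the equation and dividing by exp(5*x) gives A = -2/9, so y_p = -2*exp(5*x)/9.
General solution: y = -2*exp(5*x)/9 + C1*exp(2*x) + C2*x*exp(2*x).
Apply the initial conditions: y(0) = -2/9 + C1 = -5 and y'(0) = -10/9 + C2 + 2*C1 = 4. Solving gives C1 = -43/9, C2 = 44/3.

y = -43*exp(2*x)/9 - 2*exp(5*x)/9 + 44*x*exp(2*x)/3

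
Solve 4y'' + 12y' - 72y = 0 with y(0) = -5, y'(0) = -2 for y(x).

Divide through by 4: y'' + 3y' - 18y = 0.
Characteristic equation r² + 3r - 18 = 0 factors as (r - 3)(r + 6) = 0, so r = 3, -6.
Hence y_h = C1*exp(3*x) + C2*exp(-6*x).
Apply the initial conditions: y(0) = C1 + C2 = -5 and y'(0) = -6*C2 + 3*C1 = -2. Solving gives C1 = -32/9, C2 = -13/9.

y = -32*exp(3*x)/9 - 13*exp(-6*x)/9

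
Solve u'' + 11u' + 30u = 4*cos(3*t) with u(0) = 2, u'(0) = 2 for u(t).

u = -172*exp(-6*t)/15 + 14*cos(3*t)/255 + 22*sin(3*t)/255 + 228*exp(-5*t)/17

Characteristic equation r² + 11r + 30 = 0 factors as (r + 5)(r + 6) = 0, so r = -5, -6.
Hence u_h = C1*exp(-5*t) + C2*exp(-6*t).
Try u_p = A*cos(3*t) + B*sin(3*t). Substituting and equating the coefficients of cos(3t) and sin(3t) gives A = 14/255, B = 22/255, so u_p = 14*cos(3*t)/255 + 22*sin(3*t)/255.
General solution: u = 14*cos(3*t)/255 + 22*sin(3*t)/255 + C1*exp(-5*t) + C2*exp(-6*t).
Apply the initial conditions: u(0) = 14/255 + C1 + C2 = 2 and u'(0) = 22/85 - 6*C2 - 5*C1 = 2. Solving gives C1 = 228/17, C2 = -172/15.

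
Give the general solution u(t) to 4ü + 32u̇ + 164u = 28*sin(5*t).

Divide through by 4: u'' + 8u' + 41u = 7*sin(5*t).
Characteristic equation r² + 8r + 41 = 0 has discriminant (8)² - 4·(41) = -100 < 0, so r = -4 ± 5i.
Hence u_h = C1*cos(5*t)*exp(-4*t) + C2*exp(-4*t)*sin(5*t).
Try u_p = A*cos(5*t) + B*sin(5*t). Substituting and equating the coefficients of cos(5t) and sin(5t) gives A = -35/232, B = 7/116, so u_p = -35*cos(5*t)/232 + 7*sin(5*t)/116.

u = -35*cos(5*t)/232 + 7*sin(5*t)/116 + C1*cos(5*t)*exp(-4*t) + C2*exp(-4*t)*sin(5*t)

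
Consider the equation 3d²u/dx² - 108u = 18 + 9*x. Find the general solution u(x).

u = -1/6 - x/12 + C1*exp(-6*x) + C2*exp(6*x)

Divide through by 3: u'' - 36u = 6 + 3*x.
Characteristic equation r² - 36 = 0 factors as (r + 6)(r - 6) = 0, so r = -6, 6.
Hence u_h = C1*exp(-6*x) + C2*exp(6*x).
For the particular solution try u_p = A0 + A1*x. Substituting and matching coefficients of each power of x gives A0 = -1/6, A1 = -1/12, so u_p = -1/6 - x/12.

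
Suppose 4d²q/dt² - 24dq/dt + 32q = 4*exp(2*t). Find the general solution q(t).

Divide through by 4: q'' - 6q' + 8q = exp(2*t).
Characteristic equation r² - 6r + 8 = 0 factors as (r - 2)(r - 4) = 0, so r = 2, 4.
Hence q_h = C1*exp(2*t) + C2*exp(4*t).
Since exp(2*t) solves the homogeneous equation (r = 2 is a root of multiplicity 1), multiply the trial by t. Try q_p = A*t*exp(2*t). Substituting into the equation and dividing by exp(2*t) gives A = -1/2, so q_p = -t*exp(2*t)/2.

q = C1*exp(2*t) + C2*exp(4*t) - t*exp(2*t)/2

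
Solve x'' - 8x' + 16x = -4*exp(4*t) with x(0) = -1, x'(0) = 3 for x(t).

Characteristic equation r² - 8r + 16 = 0 has discriminant (-8)² - 4·(16) = 0, so r = 4 is a repeated root.
Hence x_h = (C1 + C2*t)*exp(4*t).
Since exp(4*t) solves the homogeneous equation (r = 4 is a root of multiplicity 2), multiply the trial by t^2. Try x_p = A*t^2*exp(4*t). Substituting into the equation and dividing by exp(4*t) gives A = -2, so x_p = -2*t^2*exp(4*t).
General solution: x = C1*exp(4*t) - 2*t^2*exp(4*t) + C2*t*exp(4*t).
Apply the initial conditions: x(0) = C1 = -1 and x'(0) = C2 + 4*C1 = 3. Solving gives C1 = -1, C2 = 7.

x = -exp(4*t) - 2*t**2*exp(4*t) + 7*t*exp(4*t)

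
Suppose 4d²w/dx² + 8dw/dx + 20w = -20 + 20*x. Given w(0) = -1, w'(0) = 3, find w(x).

w = -7/5 + x + 2*cos(2*x)*exp(-x)/5 + 6*exp(-x)*sin(2*x)/5

Divide through by 4: w'' + 2w' + 5w = -5 + 5*x.
Characteristic equation r² + 2r + 5 = 0 has discriminant (2)² - 4·(5) = -16 < 0, so r = -1 ± 2i.
Hence w_h = C1*cos(2*x)*exp(-x) + C2*exp(-x)*sin(2*x).
For the particular solution try w_p = A0 + A1*x. Substituting and matching coefficients of each power of x gives A0 = -7/5, A1 = 1, so w_p = -7/5 + x.
General solution: w = -7/5 + x + C1*cos(2*x)*exp(-x) + C2*exp(-x)*sin(2*x).
Apply the initial conditions: w(0) = -7/5 + C1 = -1 and w'(0) = 1 - C1 + 2*C2 = 3. Solving gives C1 = 2/5, C2 = 6/5.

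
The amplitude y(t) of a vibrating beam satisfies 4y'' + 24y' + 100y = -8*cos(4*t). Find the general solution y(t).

y = -16*sin(4*t)/219 - 2*cos(4*t)/73 + C1*cos(4*t)*exp(-3*t) + C2*exp(-3*t)*sin(4*t)

Divide through by 4: y'' + 6y' + 25y = -2*cos(4*t).
Characteristic equation r² + 6r + 25 = 0 has discriminant (6)² - 4·(25) = -64 < 0, so r = -3 ± 4i.
Hence y_h = C1*cos(4*t)*exp(-3*t) + C2*exp(-3*t)*sin(4*t).
Try y_p = A*cos(4*t) + B*sin(4*t). Substituting and equating the coefficients of cos(4t) and sin(4t) gives A = -2/73, B = -16/219, so y_p = -16*sin(4*t)/219 - 2*cos(4*t)/73.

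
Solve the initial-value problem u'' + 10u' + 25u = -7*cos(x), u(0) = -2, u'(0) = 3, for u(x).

Characteristic equation r² + 10r + 25 = 0 has discriminant (10)² - 4·(25) = 0, so r = -5 is a repeated root.
Hence u_h = (C1 + C2*x)*exp(-5*x).
Try u_p = A*cos(x) + B*sin(x). Substituting and equating the coefficients of cos(x) and sin(x) gives A = -42/169, B = -35/338, so u_p = -42*cos(x)/169 - 35*sin(x)/338.
General solution: u = -42*cos(x)/169 - 35*sin(x)/338 + C1*exp(-5*x) + C2*x*exp(-5*x).
Apply the initial conditions: u(0) = -42/169 + C1 = -2 and u'(0) = -35/338 + C2 - 5*C1 = 3. Solving gives C1 = -296/169, C2 = -147/26.

u = -296*exp(-5*x)/169 - 42*cos(x)/169 - 35*sin(x)/338 - 147*x*exp(-5*x)/26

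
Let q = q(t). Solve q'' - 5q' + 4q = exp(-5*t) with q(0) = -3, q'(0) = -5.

Characteristic equation r² - 5r + 4 = 0 factors as (r - 1)(r - 4) = 0, so r = 1, 4.
Hence q_h = C1*exp(t) + C2*exp(4*t).
Try q_p = A*exp(-5*t). Substituting into the equation and dividing by exp(-5*t) gives A = 1/54, so q_p = exp(-5*t)/54.
General solution: q = exp(-5*t)/54 + C1*exp(t) + C2*exp(4*t).
Apply the initial conditions: q(0) = 1/54 + C1 + C2 = -3 and q'(0) = -5/54 + C1 + 4*C2 = -5. Solving gives C1 = -43/18, C2 = -17/27.

q = -43*exp(t)/18 - 17*exp(4*t)/27 + exp(-5*t)/54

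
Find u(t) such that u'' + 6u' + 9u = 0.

Characteristic equation r² + 6r + 9 = 0 has discriminant (6)² - 4·(9) = 0, so r = -3 is a repeated root.
Hence u_h = (C1 + C2*t)*exp(-3*t).

u = C1*exp(-3*t) + C2*t*exp(-3*t)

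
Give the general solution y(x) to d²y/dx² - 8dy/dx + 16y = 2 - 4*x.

y = -x/4 + C1*exp(4*x) + C2*x*exp(4*x)

Characteristic equation r² - 8r + 16 = 0 has discriminant (-8)² - 4·(16) = 0, so r = 4 is a repeated root.
Hence y_h = (C1 + C2*x)*exp(4*x).
For the particular solution try y_p = A0 + A1*x. Substituting and matching coefficients of each power of x gives A0 = 0, A1 = -1/4, so y_p = -x/4.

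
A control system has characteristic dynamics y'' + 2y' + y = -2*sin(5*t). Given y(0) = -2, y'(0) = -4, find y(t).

y = -343*exp(-t)/169 + 5*cos(5*t)/169 + 12*sin(5*t)/169 - 83*t*exp(-t)/13

Characteristic equation r² + 2r + 1 = 0 has discriminant (2)² - 4·(1) = 0, so r = -1 is a repeated root.
Hence y_h = (C1 + C2*t)*exp(-t).
Try y_p = A*cos(5*t) + B*sin(5*t). Substituting and equating the coefficients of cos(5t) and sin(5t) gives A = 5/169, B = 12/169, so y_p = 5*cos(5*t)/169 + 12*sin(5*t)/169.
General solution: y = 5*cos(5*t)/169 + 12*sin(5*t)/169 + C1*exp(-t) + C2*t*exp(-t).
Apply the initial conditions: y(0) = 5/169 + C1 = -2 and y'(0) = 60/169 + C2 - C1 = -4. Solving gives C1 = -343/169, C2 = -83/13.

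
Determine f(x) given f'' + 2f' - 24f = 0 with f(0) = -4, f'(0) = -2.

Characteristic equation r² + 2r - 24 = 0 factors as (r + 6)(r - 4) = 0, so r = -6, 4.
Hence f_h = C1*exp(-6*x) + C2*exp(4*x).
Apply the initial conditions: f(0) = C1 + C2 = -4 and f'(0) = -6*C1 + 4*C2 = -2. Solving gives C1 = -7/5, C2 = -13/5.

f = -13*exp(4*x)/5 - 7*exp(-6*x)/5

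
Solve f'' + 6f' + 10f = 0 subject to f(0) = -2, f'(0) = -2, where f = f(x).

f = -8*exp(-3*x)*sin(x) - 2*cos(x)*exp(-3*x)

Characteristic equation r² + 6r + 10 = 0 has discriminant (6)² - 4·(10) = -4 < 0, so r = -3 ± i.
Hence f_h = C1*cos(x)*exp(-3*x) + C2*exp(-3*x)*sin(x).
Apply the initial conditions: f(0) = C1 = -2 and f'(0) = C2 - 3*C1 = -2. Solving gives C1 = -2, C2 = -8.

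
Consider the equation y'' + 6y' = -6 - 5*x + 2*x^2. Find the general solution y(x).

Characteristic equation r² + 6r = 0 factors as (r + 6)r = 0, so r = -6, 0.
Hence y_h = C1*exp(-6*x) + C2.
Since 0 is a characteristic root (multiplicity 1), multiply the polynomial trial by x: try y_p = x*(A0 + A1*x + A2*x^2). Substituting and matching coefficients of each power of x gives A0 = -91/108, A1 = -17/36, A2 = 1/9, so y_p = -91*x/108 - 17*x^2/36 + x^3/9.

y = C2 - 91*x/108 - 17*x**2/36 + x**3/9 + C1*exp(-6*x)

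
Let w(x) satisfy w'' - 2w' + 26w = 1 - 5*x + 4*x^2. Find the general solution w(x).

w = 30/2197 - 57*x/338 + 2*x**2/13 + C1*cos(5*x)*exp(x) + C2*exp(x)*sin(5*x)

Characteristic equation r² - 2r + 26 = 0 has discriminant (-2)² - 4·(26) = -100 < 0, so r = 1 ± 5i.
Hence w_h = C1*cos(5*x)*exp(x) + C2*exp(x)*sin(5*x).
For the particular solution try w_p = A0 + A1*x + A2*x^2. Substituting and matching coefficients of each power of x gives A0 = 30/2197, A1 = -57/338, A2 = 2/13, so w_p = 30/2197 - 57*x/338 + 2*x^2/13.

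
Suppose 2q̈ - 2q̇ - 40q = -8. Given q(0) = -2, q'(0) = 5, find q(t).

q = 1/5 - 19*exp(5*t)/45 - 16*exp(-4*t)/9

Divide through by 2: q'' - q' - 20q = -4.
Characteristic equation r² - r - 20 = 0 factors as (r - 5)(r + 4) = 0, so r = 5, -4.
Hence q_h = C1*exp(5*t) + C2*exp(-4*t).
For the particular solution try q_p = A0. Substituting and matching coefficients of each power of t gives A0 = 1/5, so q_p = 1/5.
General solution: q = 1/5 + C1*exp(5*t) + C2*exp(-4*t).
Apply the initial conditions: q(0) = 1/5 + C1 + C2 = -2 and q'(0) = -4*C2 + 5*C1 = 5. Solving gives C1 = -19/45, C2 = -16/9.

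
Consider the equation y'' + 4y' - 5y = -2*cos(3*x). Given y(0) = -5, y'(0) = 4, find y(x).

Characteristic equation r² + 4r - 5 = 0 factors as (r - 1)(r + 5) = 0, so r = 1, -5.
Hence y_h = C1*exp(x) + C2*exp(-5*x).
Try y_p = A*cos(3*x) + B*sin(3*x). Substituting and equating the coefficients of cos(3x) and sin(3x) gives A = 7/85, B = -6/85, so y_p = -6*sin(3*x)/85 + 7*cos(3*x)/85.
General solution: y = -6*sin(3*x)/85 + 7*cos(3*x)/85 + C1*exp(x) + C2*exp(-5*x).
Apply the initial conditions: y(0) = 7/85 + C1 + C2 = -5 and y'(0) = -18/85 + C1 - 5*C2 = 4. Solving gives C1 = -53/15, C2 = -79/51.

y = -79*exp(-5*x)/51 - 53*exp(x)/15 - 6*sin(3*x)/85 + 7*cos(3*x)/85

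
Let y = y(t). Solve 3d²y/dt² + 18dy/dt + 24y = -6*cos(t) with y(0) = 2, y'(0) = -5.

y = -14*cos(t)/85 - 12*sin(t)/85 + 9*exp(-4*t)/34 + 19*exp(-2*t)/10

Divide through by 3: y'' + 6y' + 8y = -2*cos(t).
Characteristic equation r² + 6r + 8 = 0 factors as (r + 2)(r + 4) = 0, so r = -2, -4.
Hence y_h = C1*exp(-2*t) + C2*exp(-4*t).
Try y_p = A*cos(t) + B*sin(t). Substituting and equating the coefficients of cos(t) and sin(t) gives A = -14/85, B = -12/85, so y_p = -14*cos(t)/85 - 12*sin(t)/85.
General solution: y = -14*cos(t)/85 - 12*sin(t)/85 + C1*exp(-2*t) + C2*exp(-4*t).
Apply the initial conditions: y(0) = -14/85 + C1 + C2 = 2 and y'(0) = -12/85 - 4*C2 - 2*C1 = -5. Solving gives C1 = 19/10, C2 = 9/34.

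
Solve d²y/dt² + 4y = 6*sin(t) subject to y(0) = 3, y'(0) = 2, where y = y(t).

Characteristic equation r² + 4 = 0 has discriminant (0)² - 4·(4) = -16 < 0, so r = ± 2i.
Hence y_h = C1*cos(2*t) + C2*sin(2*t).
Try y_p = A*cos(t) + B*sin(t). Substituting and equating the coefficients of cos(t) and sin(t) gives A = 0, B = 2, so y_p = 2*sin(t).
General solution: y = 2*sin(t) + C1*cos(2*t) + C2*sin(2*t).
Apply the initial conditions: y(0) = C1 = 3 and y'(0) = 2 + 2*C2 = 2. Solving gives C1 = 3, C2 = 0.

y = 2*sin(t) + 3*cos(2*t)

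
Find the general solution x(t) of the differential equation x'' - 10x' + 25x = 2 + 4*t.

Characteristic equation r² - 10r + 25 = 0 has discriminant (-10)² - 4·(25) = 0, so r = 5 is a repeated root.
Hence x_h = (C1 + C2*t)*exp(5*t).
For the particular solution try x_p = A0 + A1*t. Substituting and matching coefficients of each power of t gives A0 = 18/125, A1 = 4/25, so x_p = 18/125 + 4*t/25.

x = 18/125 + 4*t/25 + C1*exp(5*t) + C2*t*exp(5*t)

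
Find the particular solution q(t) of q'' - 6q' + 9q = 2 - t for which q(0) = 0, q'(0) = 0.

Characteristic equation r² - 6r + 9 = 0 has discriminant (-6)² - 4·(9) = 0, so r = 3 is a repeated root.
Hence q_h = (C1 + C2*t)*exp(3*t).
For the particular solution try q_p = A0 + A1*t. Substituting and matching coefficients of each power of t gives A0 = 4/27, A1 = -1/9, so q_p = 4/27 - t/9.
General solution: q = 4/27 - t/9 + C1*exp(3*t) + C2*t*exp(3*t).
Apply the initial conditions: q(0) = 4/27 + C1 = 0 and q'(0) = -1/9 + C2 + 3*C1 = 0. Solving gives C1 = -4/27, C2 = 5/9.

q = 4/27 - 4*exp(3*t)/27 - t/9 + 5*t*exp(3*t)/9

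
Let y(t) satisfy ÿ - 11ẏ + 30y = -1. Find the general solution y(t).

y = -1/30 + C1*exp(5*t) + C2*exp(6*t)

Characteristic equation r² - 11r + 30 = 0 factors as (r - 5)(r - 6) = 0, so r = 5, 6.
Hence y_h = C1*exp(5*t) + C2*exp(6*t).
For the particular solution try y_p = A0. Substituting and matching coefficients of each power of t gives A0 = -1/30, so y_p = -1/30.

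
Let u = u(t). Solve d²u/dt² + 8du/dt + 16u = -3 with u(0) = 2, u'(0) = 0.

Characteristic equation r² + 8r + 16 = 0 has discriminant (8)² - 4·(16) = 0, so r = -4 is a repeated root.
Hence u_h = (C1 + C2*t)*exp(-4*t).
For the particular solution try u_p = A0. Substituting and matching coefficients of each power of t gives A0 = -3/16, so u_p = -3/16.
General solution: u = -3/16 + C1*exp(-4*t) + C2*t*exp(-4*t).
Apply the initial conditions: u(0) = -3/16 + C1 = 2 and u'(0) = C2 - 4*C1 = 0. Solving gives C1 = 35/16, C2 = 35/4.

u = -3/16 + 35*exp(-4*t)/16 + 35*t*exp(-4*t)/4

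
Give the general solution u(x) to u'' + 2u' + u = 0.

Characteristic equation r² + 2r + 1 = 0 has discriminant (2)² - 4·(1) = 0, so r = -1 is a repeated root.
Hence u_h = (C1 + C2*x)*exp(-x).

u = C1*exp(-x) + C2*x*exp(-x)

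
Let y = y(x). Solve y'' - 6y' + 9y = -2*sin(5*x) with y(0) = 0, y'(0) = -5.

Characteristic equation r² - 6r + 9 = 0 has discriminant (-6)² - 4·(9) = 0, so r = 3 is a repeated root.
Hence y_h = (C1 + C2*x)*exp(3*x).
Try y_p = A*cos(5*x) + B*sin(5*x). Substituting and equating the coefficients of cos(5x) and sin(5x) gives A = -15/289, B = 8/289, so y_p = -15*cos(5*x)/289 + 8*sin(5*x)/289.
General solution: y = -15*cos(5*x)/289 + 8*sin(5*x)/289 + C1*exp(3*x) + C2*x*exp(3*x).
Apply the initial conditions: y(0) = -15/289 + C1 = 0 and y'(0) = 40/289 + C2 + 3*C1 = -5. Solving gives C1 = 15/289, C2 = -90/17.

y = -15*cos(5*x)/289 + 8*sin(5*x)/289 + 15*exp(3*x)/289 - 90*x*exp(3*x)/17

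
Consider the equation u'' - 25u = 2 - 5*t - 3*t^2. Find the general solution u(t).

Characteristic equation r² - 25 = 0 factors as (r + 5)(r - 5) = 0, so r = -5, 5.
Hence u_h = C1*exp(-5*t) + C2*exp(5*t).
For the particular solution try u_p = A0 + A1*t + A2*t^2. Substituting and matching coefficients of each power of t gives A0 = -44/625, A1 = 1/5, A2 = 3/25, so u_p = -44/625 + t/5 + 3*t^2/25.

u = -44/625 + t/5 + 3*t**2/25 + C1*exp(-5*t) + C2*exp(5*t)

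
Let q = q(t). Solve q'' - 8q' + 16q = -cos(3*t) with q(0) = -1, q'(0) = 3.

Characteristic equation r² - 8r + 16 = 0 has discriminant (-8)² - 4·(16) = 0, so r = 4 is a repeated root.
Hence q_h = (C1 + C2*t)*exp(4*t).
Try q_p = A*cos(3*t) + B*sin(3*t). Substituting and equating the coefficients of cos(3t) and sin(3t) gives A = -7/625, B = 24/625, so q_p = -7*cos(3*t)/625 + 24*sin(3*t)/625.
General solution: q = -7*cos(3*t)/625 + 24*sin(3*t)/625 + C1*exp(4*t) + C2*t*exp(4*t).
Apply the initial conditions: q(0) = -7/625 + C1 = -1 and q'(0) = 72/625 + C2 + 4*C1 = 3. Solving gives C1 = -618/625, C2 = 171/25.

q = -618*exp(4*t)/625 - 7*cos(3*t)/625 + 24*sin(3*t)/625 + 171*t*exp(4*t)/25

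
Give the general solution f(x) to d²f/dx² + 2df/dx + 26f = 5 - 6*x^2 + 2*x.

f = 885/4394 - 3*x**2/13 + 19*x/169 + C1*cos(5*x)*exp(-x) + C2*exp(-x)*sin(5*x)

Characteristic equation r² + 2r + 26 = 0 has discriminant (2)² - 4·(26) = -100 < 0, so r = -1 ± 5i.
Hence f_h = C1*cos(5*x)*exp(-x) + C2*exp(-x)*sin(5*x).
For the particular solution try f_p = A0 + A1*x + A2*x^2. Substituting and matching coefficients of each power of x gives A0 = 885/4394, A1 = 19/169, A2 = -3/13, so f_p = 885/4394 - 3*x^2/13 + 19*x/169.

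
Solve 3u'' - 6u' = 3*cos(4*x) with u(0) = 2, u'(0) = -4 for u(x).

Divide through by 3: u'' - 2u' = cos(4*x).
Characteristic equation r² - 2r = 0 factors as (r - 2)r = 0, so r = 2, 0.
Hence u_h = C1*exp(2*x) + C2.
Try u_p = A*cos(4*x) + B*sin(4*x). Substituting and equating the coefficients of cos(4x) and sin(4x) gives A = -1/20, B = -1/40, so u_p = -cos(4*x)/20 - sin(4*x)/40.
General solution: u = C2 - cos(4*x)/20 - sin(4*x)/40 + C1*exp(2*x).
Apply the initial conditions: u(0) = -1/20 + C1 + C2 = 2 and u'(0) = -1/10 + 2*C1 = -4. Solving gives C1 = -39/20, C2 = 4.

u = 4 - 39*exp(2*x)/20 - cos(4*x)/20 - sin(4*x)/40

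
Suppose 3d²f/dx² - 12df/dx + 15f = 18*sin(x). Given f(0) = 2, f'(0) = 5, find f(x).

Divide through by 3: f'' - 4f' + 5f = 6*sin(x).
Characteristic equation r² - 4r + 5 = 0 has discriminant (-4)² - 4·(5) = -4 < 0, so r = 2 ± i.
Hence f_h = C1*cos(x)*exp(2*x) + C2*exp(2*x)*sin(x).
Try f_p = A*cos(x) + B*sin(x). Substituting and equating the coefficients of cos(x) and sin(x) gives A = 3/4, B = 3/4, so f_p = 3*cos(x)/4 + 3*sin(x)/4.
General solution: f = 3*cos(x)/4 + 3*sin(x)/4 + C1*cos(x)*exp(2*x) + C2*exp(2*x)*sin(x).
Apply the initial conditions: f(0) = 3/4 + C1 = 2 and f'(0) = 3/4 + C2 + 2*C1 = 5. Solving gives C1 = 5/4, C2 = 7/4.

f = 3*cos(x)/4 + 3*sin(x)/4 + 5*cos(x)*exp(2*x)/4 + 7*exp(2*x)*sin(x)/4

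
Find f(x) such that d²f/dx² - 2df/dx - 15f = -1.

f = 1/15 + C1*exp(5*x) + C2*exp(-3*x)

Characteristic equation r² - 2r - 15 = 0 factors as (r - 5)(r + 3) = 0, so r = 5, -3.
Hence f_h = C1*exp(5*x) + C2*exp(-3*x).
For the particular solution try f_p = A0. Substituting and matching coefficients of each power of x gives A0 = 1/15, so f_p = 1/15.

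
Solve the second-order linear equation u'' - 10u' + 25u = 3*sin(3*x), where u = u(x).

u = 12*sin(3*x)/289 + 45*cos(3*x)/578 + C1*exp(5*x) + C2*x*exp(5*x)

Characteristic equation r² - 10r + 25 = 0 has discriminant (-10)² - 4·(25) = 0, so r = 5 is a repeated root.
Hence u_h = (C1 + C2*x)*exp(5*x).
Try u_p = A*cos(3*x) + B*sin(3*x). Substituting and equating the coefficients of cos(3x) and sin(3x) gives A = 45/578, B = 12/289, so u_p = 12*sin(3*x)/289 + 45*cos(3*x)/578.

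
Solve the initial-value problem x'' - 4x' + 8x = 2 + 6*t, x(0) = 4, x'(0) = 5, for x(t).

x = 5/8 + 3*t/4 - 5*exp(2*t)*sin(2*t)/4 + 27*cos(2*t)*exp(2*t)/8

Characteristic equation r² - 4r + 8 = 0 has discriminant (-4)² - 4·(8) = -16 < 0, so r = 2 ± 2i.
Hence x_h = C1*cos(2*t)*exp(2*t) + C2*exp(2*t)*sin(2*t).
For the particular solution try x_p = A0 + A1*t. Substituting and matching coefficients of each power of t gives A0 = 5/8, A1 = 3/4, so x_p = 5/8 + 3*t/4.
General solution: x = 5/8 + 3*t/4 + C1*cos(2*t)*exp(2*t) + C2*exp(2*t)*sin(2*t).
Apply the initial conditions: x(0) = 5/8 + C1 = 4 and x'(0) = 3/4 + 2*C1 + 2*C2 = 5. Solving gives C1 = 27/8, C2 = -5/4.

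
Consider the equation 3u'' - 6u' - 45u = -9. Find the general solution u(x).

u = 1/5 + C1*exp(5*x) + C2*exp(-3*x)

Divide through by 3: u'' - 2u' - 15u = -3.
Characteristic equation r² - 2r - 15 = 0 factors as (r - 5)(r + 3) = 0, so r = 5, -3.
Hence u_h = C1*exp(5*x) + C2*exp(-3*x).
For the particular solution try u_p = A0. Substituting and matching coefficients of each power of x gives A0 = 1/5, so u_p = 1/5.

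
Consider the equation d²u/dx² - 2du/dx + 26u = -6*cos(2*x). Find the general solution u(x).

Characteristic equation r² - 2r + 26 = 0 has discriminant (-2)² - 4·(26) = -100 < 0, so r = 1 ± 5i.
Hence u_h = C1*cos(5*x)*exp(x) + C2*exp(x)*sin(5*x).
Try u_p = A*cos(2*x) + B*sin(2*x). Substituting and equating the coefficients of cos(2x) and sin(2x) gives A = -33/125, B = 6/125, so u_p = -33*cos(2*x)/125 + 6*sin(2*x)/125.

u = -33*cos(2*x)/125 + 6*sin(2*x)/125 + C1*cos(5*x)*exp(x) + C2*exp(x)*sin(5*x)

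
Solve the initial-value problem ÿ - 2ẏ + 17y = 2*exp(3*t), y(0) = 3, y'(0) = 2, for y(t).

Characteristic equation r² - 2r + 17 = 0 has discriminant (-2)² - 4·(17) = -64 < 0, so r = 1 ± 4i.
Hence y_h = C1*cos(4*t)*exp(t) + C2*exp(t)*sin(4*t).
Try y_p = A*exp(3*t). Substituting into the equation and dividing by exp(3*t) gives A = 1/10, so y_p = exp(3*t)/10.
General solution: y = exp(3*t)/10 + C1*cos(4*t)*exp(t) + C2*exp(t)*sin(4*t).
Apply the initial conditions: y(0) = 1/10 + C1 = 3 and y'(0) = 3/10 + C1 + 4*C2 = 2. Solving gives C1 = 29/10, C2 = -3/10.

y = exp(3*t)/10 - 3*exp(t)*sin(4*t)/10 + 29*cos(4*t)*exp(t)/10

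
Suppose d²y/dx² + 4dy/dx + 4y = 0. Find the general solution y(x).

Characteristic equation r² + 4r + 4 = 0 has discriminant (4)² - 4·(4) = 0, so r = -2 is a repeated root.
Hence y_h = (C1 + C2*x)*exp(-2*x).

y = C1*exp(-2*x) + C2*x*exp(-2*x)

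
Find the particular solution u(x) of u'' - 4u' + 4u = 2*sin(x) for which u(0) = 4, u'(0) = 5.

u = 6*sin(x)/25 + 8*cos(x)/25 + 92*exp(2*x)/25 - 13*x*exp(2*x)/5

Characteristic equation r² - 4r + 4 = 0 has discriminant (-4)² - 4·(4) = 0, so r = 2 is a repeated root.
Hence u_h = (C1 + C2*x)*exp(2*x).
Try u_p = A*cos(x) + B*sin(x). Substituting and equating the coefficients of cos(x) and sin(x) gives A = 8/25, B = 6/25, so u_p = 6*sin(x)/25 + 8*cos(x)/25.
General solution: u = 6*sin(x)/25 + 8*cos(x)/25 + C1*exp(2*x) + C2*x*exp(2*x).
Apply the initial conditions: u(0) = 8/25 + C1 = 4 and u'(0) = 6/25 + C2 + 2*C1 = 5. Solving gives C1 = 92/25, C2 = -13/5.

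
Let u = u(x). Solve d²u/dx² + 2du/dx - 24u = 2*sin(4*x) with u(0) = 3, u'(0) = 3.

u = -5*sin(4*x)/104 - cos(4*x)/104 + 17*exp(4*x)/8 + 23*exp(-6*x)/26

Characteristic equation r² + 2r - 24 = 0 factors as (r + 6)(r - 4) = 0, so r = -6, 4.
Hence u_h = C1*exp(-6*x) + C2*exp(4*x).
Try u_p = A*cos(4*x) + B*sin(4*x). Substituting and equating the coefficients of cos(4x) and sin(4x) gives A = -1/104, B = -5/104, so u_p = -5*sin(4*x)/104 - cos(4*x)/104.
General solution: u = -5*sin(4*x)/104 - cos(4*x)/104 + C1*exp(-6*x) + C2*exp(4*x).
Apply the initial conditions: u(0) = -1/104 + C1 + C2 = 3 and u'(0) = -5/26 - 6*C1 + 4*C2 = 3. Solving gives C1 = 23/26, C2 = 17/8.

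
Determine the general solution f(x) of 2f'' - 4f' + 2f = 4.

Divide through by 2: f'' - 2f' + f = 2.
Characteristic equation r² - 2r + 1 = 0 has discriminant (-2)² - 4·(1) = 0, so r = 1 is a repeated root.
Hence f_h = (C1 + C2*x)*exp(x).
For the particular solution try f_p = A0. Substituting and matching coefficients of each power of x gives A0 = 2, so f_p = 2.

f = 2 + C1*exp(x) + C2*x*exp(x)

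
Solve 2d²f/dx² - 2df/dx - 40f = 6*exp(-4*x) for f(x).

Divide through by 2: f'' - f' - 20f = 3*exp(-4*x).
Characteristic equation r² - r - 20 = 0 factors as (r + 4)(r - 5) = 0, so r = -4, 5.
Hence f_h = C1*exp(-4*x) + C2*exp(5*x).
Since exp(-4*x) solves the homogeneous equation (r = -4 is a root of multiplicity 1), multiply the trial by x. Try f_p = A*x*exp(-4*x). Substituting into the equation and dividing by exp(-4*x) gives A = -1/3, so f_p = -x*exp(-4*x)/3.

f = C1*exp(-4*x) + C2*exp(5*x) - x*exp(-4*x)/3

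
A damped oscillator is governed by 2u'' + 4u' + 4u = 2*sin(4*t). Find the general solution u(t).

Divide through by 2: u'' + 2u' + 2u = sin(4*t).
Characteristic equation r² + 2r + 2 = 0 has discriminant (2)² - 4·(2) = -4 < 0, so r = -1 ± i.
Hence u_h = C1*cos(t)*exp(-t) + C2*exp(-t)*sin(t).
Try u_p = A*cos(4*t) + B*sin(4*t). Substituting and equating the coefficients of cos(4t) and sin(4t) gives A = -2/65, B = -7/130, so u_p = -7*sin(4*t)/130 - 2*cos(4*t)/65.

u = -7*sin(4*t)/130 - 2*cos(4*t)/65 + C1*cos(t)*exp(-t) + C2*exp(-t)*sin(t)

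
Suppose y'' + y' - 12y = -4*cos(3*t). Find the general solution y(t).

y = -2*sin(3*t)/75 + 14*cos(3*t)/75 + C1*exp(3*t) + C2*exp(-4*t)

Characteristic equation r² + r - 12 = 0 factors as (r - 3)(r + 4) = 0, so r = 3, -4.
Hence y_h = C1*exp(3*t) + C2*exp(-4*t).
Try y_p = A*cos(3*t) + B*sin(3*t). Substituting and equating the coefficients of cos(3t) and sin(3t) gives A = 14/75, B = -2/75, so y_p = -2*sin(3*t)/75 + 14*cos(3*t)/75.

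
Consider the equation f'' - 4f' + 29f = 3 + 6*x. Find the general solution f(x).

f = 111/841 + 6*x/29 + C1*cos(5*x)*exp(2*x) + C2*exp(2*x)*sin(5*x)

Characteristic equation r² - 4r + 29 = 0 has discriminant (-4)² - 4·(29) = -100 < 0, so r = 2 ± 5i.
Hence f_h = C1*cos(5*x)*exp(2*x) + C2*exp(2*x)*sin(5*x).
For the particular solution try f_p = A0 + A1*x. Substituting and matching coefficients of each power of x gives A0 = 111/841, A1 = 6/29, so f_p = 111/841 + 6*x/29.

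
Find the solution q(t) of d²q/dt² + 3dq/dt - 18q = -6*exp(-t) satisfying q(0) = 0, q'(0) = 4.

Characteristic equation r² + 3r - 18 = 0 factors as (r + 6)(r - 3) = 0, so r = -6, 3.
Hence q_h = C1*exp(-6*t) + C2*exp(3*t).
Try q_p = A*exp(-t). Substituting into the equation and dividing by exp(-t) gives A = 3/10, so q_p = 3*exp(-t)/10.
General solution: q = 3*exp(-t)/10 + C1*exp(-6*t) + C2*exp(3*t).
Apply the initial conditions: q(0) = 3/10 + C1 + C2 = 0 and q'(0) = -3/10 - 6*C1 + 3*C2 = 4. Solving gives C1 = -26/45, C2 = 5/18.

q = -26*exp(-6*t)/45 + 3*exp(-t)/10 + 5*exp(3*t)/18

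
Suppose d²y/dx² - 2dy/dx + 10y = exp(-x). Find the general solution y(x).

Characteristic equation r² - 2r + 10 = 0 has discriminant (-2)² - 4·(10) = -36 < 0, so r = 1 ± 3i.
Hence y_h = C1*cos(3*x)*exp(x) + C2*exp(x)*sin(3*x).
Try y_p = A*exp(-x). Substituting into the equation and dividing by exp(-x) gives A = 1/13, so y_p = exp(-x)/13.

y = exp(-x)/13 + C1*cos(3*x)*exp(x) + C2*exp(x)*sin(3*x)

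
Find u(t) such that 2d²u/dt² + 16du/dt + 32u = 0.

u = C1*exp(-4*t) + C2*t*exp(-4*t)

Divide through by 2: u'' + 8u' + 16u = 0.
Characteristic equation r² + 8r + 16 = 0 has discriminant (8)² - 4·(16) = 0, so r = -4 is a repeated root.
Hence u_h = (C1 + C2*t)*exp(-4*t).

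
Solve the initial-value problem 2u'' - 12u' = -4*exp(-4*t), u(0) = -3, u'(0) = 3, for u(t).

u = -41/12 - exp(-4*t)/20 + 7*exp(6*t)/15

Divide through by 2: u'' - 6u' = -2*exp(-4*t).
Characteristic equation r² - 6r = 0 factors as (r - 6)r = 0, so r = 6, 0.
Hence u_h = C1*exp(6*t) + C2.
Try u_p = A*exp(-4*t). Substituting into the equation and dividing by exp(-4*t) gives A = -1/20, so u_p = -exp(-4*t)/20.
General solution: u = C2 - exp(-4*t)/20 + C1*exp(6*t).
Apply the initial conditions: u(0) = -1/20 + C1 + C2 = -3 and u'(0) = 1/5 + 6*C1 = 3. Solving gives C1 = 7/15, C2 = -41/12.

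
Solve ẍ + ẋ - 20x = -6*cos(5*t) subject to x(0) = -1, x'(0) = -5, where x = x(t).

Characteristic equation r² + r - 20 = 0 factors as (r + 5)(r - 4) = 0, so r = -5, 4.
Hence x_h = C1*exp(-5*t) + C2*exp(4*t).
Try x_p = A*cos(5*t) + B*sin(5*t). Substituting and equating the coefficients of cos(5t) and sin(5t) gives A = 27/205, B = -3/205, so x_p = -3*sin(5*t)/205 + 27*cos(5*t)/205.
General solution: x = -3*sin(5*t)/205 + 27*cos(5*t)/205 + C1*exp(-5*t) + C2*exp(4*t).
Apply the initial conditions: x(0) = 27/205 + C1 + C2 = -1 and x'(0) = -3/41 - 5*C1 + 4*C2 = -5. Solving gives C1 = 2/45, C2 = -434/369.

x = -434*exp(4*t)/369 - 3*sin(5*t)/205 + 2*exp(-5*t)/45 + 27*cos(5*t)/205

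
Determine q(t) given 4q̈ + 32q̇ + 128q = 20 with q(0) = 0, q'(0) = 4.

q = 5/32 - 5*cos(4*t)*exp(-4*t)/32 + 27*exp(-4*t)*sin(4*t)/32

Divide through by 4: q'' + 8q' + 32q = 5.
Characteristic equation r² + 8r + 32 = 0 has discriminant (8)² - 4·(32) = -64 < 0, so r = -4 ± 4i.
Hence q_h = C1*cos(4*t)*exp(-4*t) + C2*exp(-4*t)*sin(4*t).
For the particular solution try q_p = A0. Substituting and matching coefficients of each power of t gives A0 = 5/32, so q_p = 5/32.
General solution: q = 5/32 + C1*cos(4*t)*exp(-4*t) + C2*exp(-4*t)*sin(4*t).
Apply the initial conditions: q(0) = 5/32 + C1 = 0 and q'(0) = -4*C1 + 4*C2 = 4. Solving gives C1 = -5/32, C2 = 27/32.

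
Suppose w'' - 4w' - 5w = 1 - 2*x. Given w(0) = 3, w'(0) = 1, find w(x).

Characteristic equation r² - 4r - 5 = 0 factors as (r + 1)(r - 5) = 0, so r = -1, 5.
Hence w_h = C1*exp(-x) + C2*exp(5*x).
For the particular solution try w_p = A0 + A1*x. Substituting and matching coefficients of each power of x gives A0 = -13/25, A1 = 2/5, so w_p = -13/25 + 2*x/5.
General solution: w = -13/25 + 2*x/5 + C1*exp(-x) + C2*exp(5*x).
Apply the initial conditions: w(0) = -13/25 + C1 + C2 = 3 and w'(0) = 2/5 - C1 + 5*C2 = 1. Solving gives C1 = 17/6, C2 = 103/150.

w = -13/25 + 2*x/5 + 17*exp(-x)/6 + 103*exp(5*x)/150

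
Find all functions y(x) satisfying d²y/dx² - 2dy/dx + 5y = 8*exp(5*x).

y = 2*exp(5*x)/5 + C1*cos(2*x)*exp(x) + C2*exp(x)*sin(2*x)

Characteristic equation r² - 2r + 5 = 0 has discriminant (-2)² - 4·(5) = -16 < 0, so r = 1 ± 2i.
Hence y_h = C1*cos(2*x)*exp(x) + C2*exp(x)*sin(2*x).
Try y_p = A*exp(5*x). Substituting into the equation and dividing by exp(5*x) gives A = 2/5, so y_p = 2*exp(5*x)/5.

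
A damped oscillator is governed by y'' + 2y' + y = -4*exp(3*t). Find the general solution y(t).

Characteristic equation r² + 2r + 1 = 0 has discriminant (2)² - 4·(1) = 0, so r = -1 is a repeated root.
Hence y_h = (C1 + C2*t)*exp(-t).
Try y_p = A*exp(3*t). Substituting into the equation and dividing by exp(3*t) gives A = -1/4, so y_p = -exp(3*t)/4.

y = -exp(3*t)/4 + C1*exp(-t) + C2*t*exp(-t)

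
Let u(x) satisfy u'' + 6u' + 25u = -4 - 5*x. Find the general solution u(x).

u = -14/125 - x/5 + C1*cos(4*x)*exp(-3*x) + C2*exp(-3*x)*sin(4*x)

Characteristic equation r² + 6r + 25 = 0 has discriminant (6)² - 4·(25) = -64 < 0, so r = -3 ± 4i.
Hence u_h = C1*cos(4*x)*exp(-3*x) + C2*exp(-3*x)*sin(4*x).
For the particular solution try u_p = A0 + A1*x. Substituting and matching coefficients of each power of x gives A0 = -14/125, A1 = -1/5, so u_p = -14/125 - x/5.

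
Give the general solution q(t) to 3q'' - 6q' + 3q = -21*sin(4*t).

q = -56*cos(4*t)/289 + 105*sin(4*t)/289 + C1*exp(t) + C2*t*exp(t)

Divide through by 3: q'' - 2q' + q = -7*sin(4*t).
Characteristic equation r² - 2r + 1 = 0 has discriminant (-2)² - 4·(1) = 0, so r = 1 is a repeated root.
Hence q_h = (C1 + C2*t)*exp(t).
Try q_p = A*cos(4*t) + B*sin(4*t). Substituting and equating the coefficients of cos(4t) and sin(4t) gives A = -56/289, B = 105/289, so q_p = -56*cos(4*t)/289 + 105*sin(4*t)/289.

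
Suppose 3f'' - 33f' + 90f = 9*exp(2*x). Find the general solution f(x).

f = exp(2*x)/4 + C1*exp(5*x) + C2*exp(6*x)

Divide through by 3: f'' - 11f' + 30f = 3*exp(2*x).
Characteristic equation r² - 11r + 30 = 0 factors as (r - 5)(r - 6) = 0, so r = 5, 6.
Hence f_h = C1*exp(5*x) + C2*exp(6*x).
Try f_p = A*exp(2*x). Substituting into the equation and dividing by exp(2*x) gives A = 1/4, so f_p = exp(2*x)/4.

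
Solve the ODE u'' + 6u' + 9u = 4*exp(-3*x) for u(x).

Characteristic equation r² + 6r + 9 = 0 has discriminant (6)² - 4·(9) = 0, so r = -3 is a repeated root.
Hence u_h = (C1 + C2*x)*exp(-3*x).
Since exp(-3*x) solves the homogeneous equation (r = -3 is a root of multiplicity 2), multiply the trial by x^2. Try u_p = A*x^2*exp(-3*x). Substituting into the equation and dividing by exp(-3*x) gives A = 2, so u_p = 2*x^2*exp(-3*x).

u = C1*exp(-3*x) + 2*x**2*exp(-3*x) + C2*x*exp(-3*x)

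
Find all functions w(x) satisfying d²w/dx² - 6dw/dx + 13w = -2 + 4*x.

w = -2/169 + 4*x/13 + C1*cos(2*x)*exp(3*x) + C2*exp(3*x)*sin(2*x)

Characteristic equation r² - 6r + 13 = 0 has discriminant (-6)² - 4·(13) = -16 < 0, so r = 3 ± 2i.
Hence w_h = C1*cos(2*x)*exp(3*x) + C2*exp(3*x)*sin(2*x).
For the particular solution try w_p = A0 + A1*x. Substituting and matching coefficients of each power of x gives A0 = -2/169, A1 = 4/13, so w_p = -2/169 + 4*x/13.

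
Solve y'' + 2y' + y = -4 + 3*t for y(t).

y = -10 + 3*t + C1*exp(-t) + C2*t*exp(-t)

Characteristic equation r² + 2r + 1 = 0 has discriminant (2)² - 4·(1) = 0, so r = -1 is a repeated root.
Hence y_h = (C1 + C2*t)*exp(-t).
For the particular solution try y_p = A0 + A1*t. Substituting and matching coefficients of each power of t gives A0 = -10, A1 = 3, so y_p = -10 + 3*t.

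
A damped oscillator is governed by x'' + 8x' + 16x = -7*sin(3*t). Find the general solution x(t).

Characteristic equation r² + 8r + 16 = 0 has discriminant (8)² - 4·(16) = 0, so r = -4 is a repeated root.
Hence x_h = (C1 + C2*t)*exp(-4*t).
Try x_p = A*cos(3*t) + B*sin(3*t). Substituting and equating the coefficients of cos(3t) and sin(3t) gives A = 168/625, B = -49/625, so x_p = -49*sin(3*t)/625 + 168*cos(3*t)/625.

x = -49*sin(3*t)/625 + 168*cos(3*t)/625 + C1*exp(-4*t) + C2*t*exp(-4*t)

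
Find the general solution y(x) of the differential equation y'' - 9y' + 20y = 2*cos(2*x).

Characteristic equation r² - 9r + 20 = 0 factors as (r - 4)(r - 5) = 0, so r = 4, 5.
Hence y_h = C1*exp(4*x) + C2*exp(5*x).
Try y_p = A*cos(2*x) + B*sin(2*x). Substituting and equating the coefficients of cos(2x) and sin(2x) gives A = 8/145, B = -9/145, so y_p = -9*sin(2*x)/145 + 8*cos(2*x)/145.

y = -9*sin(2*x)/145 + 8*cos(2*x)/145 + C1*exp(4*x) + C2*exp(5*x)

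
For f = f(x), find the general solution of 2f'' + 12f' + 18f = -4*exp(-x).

f = -exp(-x)/2 + C1*exp(-3*x) + C2*x*exp(-3*x)

Divide through by 2: f'' + 6f' + 9f = -2*exp(-x).
Characteristic equation r² + 6r + 9 = 0 has discriminant (6)² - 4·(9) = 0, so r = -3 is a repeated root.
Hence f_h = (C1 + C2*x)*exp(-3*x).
Try f_p = A*exp(-x). Substituting into the equation and dividing by exp(-x) gives A = -1/2, so f_p = -exp(-x)/2.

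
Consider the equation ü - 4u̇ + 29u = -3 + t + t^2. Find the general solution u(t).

Characteristic equation r² - 4r + 29 = 0 has discriminant (-4)² - 4·(29) = -100 < 0, so r = 2 ± 5i.
Hence u_h = C1*cos(5*t)*exp(2*t) + C2*exp(2*t)*sin(5*t).
For the particular solution try u_p = A0 + A1*t + A2*t^2. Substituting and matching coefficients of each power of t gives A0 = -2433/24389, A1 = 37/841, A2 = 1/29, so u_p = -2433/24389 + t^2/29 + 37*t/841.

u = -2433/24389 + t**2/29 + 37*t/841 + C1*cos(5*t)*exp(2*t) + C2*exp(2*t)*sin(5*t)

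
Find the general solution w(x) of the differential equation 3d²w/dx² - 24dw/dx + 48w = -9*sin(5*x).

Divide through by 3: w'' - 8w' + 16w = -3*sin(5*x).
Characteristic equation r² - 8r + 16 = 0 has discriminant (-8)² - 4·(16) = 0, so r = 4 is a repeated root.
Hence w_h = (C1 + C2*x)*exp(4*x).
Try w_p = A*cos(5*x) + B*sin(5*x). Substituting and equating the coefficients of cos(5x) and sin(5x) gives A = -120/1681, B = 27/1681, so w_p = -120*cos(5*x)/1681 + 27*sin(5*x)/1681.

w = -120*cos(5*x)/1681 + 27*sin(5*x)/1681 + C1*exp(4*x) + C2*x*exp(4*x)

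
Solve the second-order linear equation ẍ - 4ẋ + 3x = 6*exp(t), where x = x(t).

x = C1*exp(3*t) + C2*exp(t) - 3*t*exp(t)

Characteristic equation r² - 4r + 3 = 0 factors as (r - 3)(r - 1) = 0, so r = 3, 1.
Hence x_h = C1*exp(3*t) + C2*exp(t).
Since exp(t) solves the homogeneous equation (r = 1 is a root of multiplicity 1), multiply the trial by t. Try x_p = A*t*exp(t). Substituting into the equation and dividing by exp(t) gives A = -3, so x_p = -3*t*exp(t).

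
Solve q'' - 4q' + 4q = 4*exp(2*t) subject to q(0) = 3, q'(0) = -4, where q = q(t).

q = 3*exp(2*t) - 10*t*exp(2*t) + 2*t**2*exp(2*t)

Characteristic equation r² - 4r + 4 = 0 has discriminant (-4)² - 4·(4) = 0, so r = 2 is a repeated root.
Hence q_h = (C1 + C2*t)*exp(2*t).
Since exp(2*t) solves the homogeneous equation (r = 2 is a root of multiplicity 2), multiply the trial by t^2. Try q_p = A*t^2*exp(2*t). Substituting into the equation and dividing by exp(2*t) gives A = 2, so q_p = 2*t^2*exp(2*t).
General solution: q = C1*exp(2*t) + 2*t^2*exp(2*t) + C2*t*exp(2*t).
Apply the initial conditions: q(0) = C1 = 3 and q'(0) = C2 + 2*C1 = -4. Solving gives C1 = 3, C2 = -10.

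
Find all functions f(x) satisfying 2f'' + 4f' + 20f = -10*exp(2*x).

f = -5*exp(2*x)/18 + C1*cos(3*x)*exp(-x) + C2*exp(-x)*sin(3*x)

Divide through by 2: f'' + 2f' + 10f = -5*exp(2*x).
Characteristic equation r² + 2r + 10 = 0 has discriminant (2)² - 4·(10) = -36 < 0, so r = -1 ± 3i.
Hence f_h = C1*cos(3*x)*exp(-x) + C2*exp(-x)*sin(3*x).
Try f_p = A*exp(2*x). Substituting into the equation and dividing by exp(2*x) gives A = -5/18, so f_p = -5*exp(2*x)/18.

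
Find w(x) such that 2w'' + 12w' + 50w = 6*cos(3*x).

w = 12*cos(3*x)/145 + 27*sin(3*x)/290 + C1*cos(4*x)*exp(-3*x) + C2*exp(-3*x)*sin(4*x)

Divide through by 2: w'' + 6w' + 25w = 3*cos(3*x).
Characteristic equation r² + 6r + 25 = 0 has discriminant (6)² - 4·(25) = -64 < 0, so r = -3 ± 4i.
Hence w_h = C1*cos(4*x)*exp(-3*x) + C2*exp(-3*x)*sin(4*x).
Try w_p = A*cos(3*x) + B*sin(3*x). Substituting and equating the coefficients of cos(3x) and sin(3x) gives A = 12/145, B = 27/290, so w_p = 12*cos(3*x)/145 + 27*sin(3*x)/290.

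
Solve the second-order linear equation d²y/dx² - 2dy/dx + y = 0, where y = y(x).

Characteristic equation r² - 2r + 1 = 0 has discriminant (-2)² - 4·(1) = 0, so r = 1 is a repeated root.
Hence y_h = (C1 + C2*x)*exp(x).

y = C1*exp(x) + C2*x*exp(x)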